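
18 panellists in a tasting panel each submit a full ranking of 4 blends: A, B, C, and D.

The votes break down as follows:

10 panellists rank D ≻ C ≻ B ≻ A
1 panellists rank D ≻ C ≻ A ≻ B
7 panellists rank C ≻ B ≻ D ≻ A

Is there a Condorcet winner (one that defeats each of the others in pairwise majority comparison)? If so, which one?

D

Head-to-head results (18 voters total):
A vs B: B wins 17–1.
A vs C: C wins 18–0.
A vs D: D wins 18–0.
B vs C: C wins 18–0.
B vs D: D wins 11–7.
C vs D: D wins 11–7.
D beats each rival — A (18–0), B (11–7), C (11–7) — so D is the Condorcet winner.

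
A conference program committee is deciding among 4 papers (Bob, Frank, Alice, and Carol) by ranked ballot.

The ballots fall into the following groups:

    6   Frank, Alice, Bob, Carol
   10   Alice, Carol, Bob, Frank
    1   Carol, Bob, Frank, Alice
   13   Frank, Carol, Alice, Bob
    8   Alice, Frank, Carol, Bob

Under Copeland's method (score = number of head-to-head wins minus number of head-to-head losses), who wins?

Frank

Pairwise results:
  Bob vs Frank: Frank wins 27–11.
  Bob vs Alice: Alice wins 37–1.
  Bob vs Carol: Carol wins 32–6.
  Frank vs Alice: Frank wins 20–18.
  Frank vs Carol: Frank wins 27–11.
  Alice vs Carol: Alice wins 24–14.
Copeland scores (wins − losses):
  Bob: 0 − 3 = -3
  Frank: 3 − 0 = 3
  Alice: 2 − 1 = 1
  Carol: 1 − 2 = -1
Frank has the best Copeland score.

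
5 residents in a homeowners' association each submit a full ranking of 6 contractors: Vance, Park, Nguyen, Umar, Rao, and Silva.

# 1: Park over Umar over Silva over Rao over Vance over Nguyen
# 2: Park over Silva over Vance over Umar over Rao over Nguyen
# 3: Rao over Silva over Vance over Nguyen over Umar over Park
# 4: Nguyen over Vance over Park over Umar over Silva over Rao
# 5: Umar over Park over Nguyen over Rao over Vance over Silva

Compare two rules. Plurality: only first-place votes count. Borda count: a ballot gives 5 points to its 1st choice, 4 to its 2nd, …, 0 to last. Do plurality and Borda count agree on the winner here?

Yes

Plurality first-place counts: Vance 0, Park 2, Nguyen 1, Umar 1, Rao 1, Silva 0 → Park.
Borda totals: Vance 12, Park 17, Nguyen 10, Umar 14, Rao 10, Silva 12 → Park.
The two rules agree on Park.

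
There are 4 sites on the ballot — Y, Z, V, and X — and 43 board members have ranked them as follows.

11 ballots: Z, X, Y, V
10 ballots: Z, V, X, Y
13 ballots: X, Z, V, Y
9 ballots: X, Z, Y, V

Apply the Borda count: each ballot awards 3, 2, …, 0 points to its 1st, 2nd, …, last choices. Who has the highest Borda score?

Borda scores:
  Y: 11·1 + 10·0 + 13·0 + 9·1 = 20
  Z: 11·3 + 10·3 + 13·2 + 9·2 = 107
  V: 11·0 + 10·2 + 13·1 + 9·0 = 33
  X: 11·2 + 10·1 + 13·3 + 9·3 = 98
Z has the highest total.

Z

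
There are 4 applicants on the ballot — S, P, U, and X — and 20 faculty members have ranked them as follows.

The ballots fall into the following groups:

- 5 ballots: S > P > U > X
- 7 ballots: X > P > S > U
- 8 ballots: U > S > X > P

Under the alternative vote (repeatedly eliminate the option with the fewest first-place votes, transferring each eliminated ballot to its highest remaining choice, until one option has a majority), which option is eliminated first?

Round 1: U 8, X 7, S 5, P 0. P has the fewest and is eliminated.
Round 2: U 8, X 7, S 5. S has the fewest and is eliminated.
Round 3: U 13, X 7. U has a majority.

P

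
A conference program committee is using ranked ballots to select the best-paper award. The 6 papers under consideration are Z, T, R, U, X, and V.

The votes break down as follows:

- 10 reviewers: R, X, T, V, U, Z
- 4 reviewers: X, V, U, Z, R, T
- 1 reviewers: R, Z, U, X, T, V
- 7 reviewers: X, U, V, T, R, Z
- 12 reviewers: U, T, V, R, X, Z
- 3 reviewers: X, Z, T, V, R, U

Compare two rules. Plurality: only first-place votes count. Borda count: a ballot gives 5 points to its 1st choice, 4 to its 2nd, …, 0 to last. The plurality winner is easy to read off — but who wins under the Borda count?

X

Plurality first-place counts: Z 0, T 0, R 11, U 12, X 14, V 0 → X.
Borda totals: Z 24, T 102, R 93, U 113, X 124, V 99 → X.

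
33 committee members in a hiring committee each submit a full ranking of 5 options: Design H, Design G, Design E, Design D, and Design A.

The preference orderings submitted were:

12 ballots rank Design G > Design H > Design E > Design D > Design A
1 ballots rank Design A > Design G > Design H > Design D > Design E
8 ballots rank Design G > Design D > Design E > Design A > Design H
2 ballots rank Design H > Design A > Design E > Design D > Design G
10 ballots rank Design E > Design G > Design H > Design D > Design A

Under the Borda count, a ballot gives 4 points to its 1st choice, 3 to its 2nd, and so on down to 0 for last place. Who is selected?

Borda scores:
  Design H: 12·3 + 2 + 8·0 + 2·4 + 10·2 = 66
  Design G: 12·4 + 3 + 8·4 + 2·0 + 10·3 = 113
  Design E: 12·2 + 0 + 8·2 + 2·2 + 10·4 = 84
  Design D: 12·1 + 1 + 8·3 + 2·1 + 10·1 = 49
  Design A: 12·0 + 4 + 8·1 + 2·3 + 10·0 = 18
Design G has the highest total.

Design G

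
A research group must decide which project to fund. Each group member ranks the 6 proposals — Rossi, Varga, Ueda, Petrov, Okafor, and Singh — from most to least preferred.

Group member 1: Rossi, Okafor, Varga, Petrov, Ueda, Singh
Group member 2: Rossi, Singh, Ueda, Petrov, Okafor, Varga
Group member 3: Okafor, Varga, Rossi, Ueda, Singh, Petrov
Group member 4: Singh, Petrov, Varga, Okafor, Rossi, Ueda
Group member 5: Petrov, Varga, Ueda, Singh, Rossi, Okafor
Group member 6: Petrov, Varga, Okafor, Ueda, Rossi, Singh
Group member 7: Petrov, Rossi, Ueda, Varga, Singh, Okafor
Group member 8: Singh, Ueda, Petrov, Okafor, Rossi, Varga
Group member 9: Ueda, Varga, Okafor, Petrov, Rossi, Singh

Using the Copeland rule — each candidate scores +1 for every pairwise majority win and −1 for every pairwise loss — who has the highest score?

Petrov

Pairwise results:
  Rossi vs Varga: Varga wins 5–4.
  Rossi vs Ueda: Rossi wins 5–4.
  Rossi vs Petrov: Petrov wins 6–3.
  Rossi vs Okafor: Okafor wins 5–4.
  Rossi vs Singh: Rossi wins 6–3.
  Varga vs Ueda: Varga wins 5–4.
  Varga vs Petrov: Petrov wins 6–3.
  Varga vs Okafor: Varga wins 5–4.
  Varga vs Singh: Varga wins 6–3.
  Ueda vs Petrov: Petrov wins 5–4.
  Ueda vs Okafor: Ueda wins 5–4.
  Ueda vs Singh: Ueda wins 6–3.
  Petrov vs Okafor: Petrov wins 6–3.
  Petrov vs Singh: Petrov wins 5–4.
  Okafor vs Singh: Singh wins 5–4.
Copeland scores (wins − losses):
  Rossi: 2 − 3 = -1
  Varga: 4 − 1 = 3
  Ueda: 2 − 3 = -1
  Petrov: 5 − 0 = 5
  Okafor: 1 − 4 = -3
  Singh: 1 − 4 = -3
Petrov has the best Copeland score.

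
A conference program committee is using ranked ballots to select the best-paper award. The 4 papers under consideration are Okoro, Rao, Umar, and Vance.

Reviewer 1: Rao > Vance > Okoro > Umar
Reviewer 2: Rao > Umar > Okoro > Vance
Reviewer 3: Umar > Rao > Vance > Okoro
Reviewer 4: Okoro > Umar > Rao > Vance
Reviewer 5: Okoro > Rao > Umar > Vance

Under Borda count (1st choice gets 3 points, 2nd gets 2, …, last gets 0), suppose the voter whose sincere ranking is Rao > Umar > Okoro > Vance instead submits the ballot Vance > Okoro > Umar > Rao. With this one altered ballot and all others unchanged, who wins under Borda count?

Borda totals with the altered ballot: Okoro 9, Rao 8, Umar 7, Vance 6.
The switch changes the winner from Rao to Okoro.

Okoro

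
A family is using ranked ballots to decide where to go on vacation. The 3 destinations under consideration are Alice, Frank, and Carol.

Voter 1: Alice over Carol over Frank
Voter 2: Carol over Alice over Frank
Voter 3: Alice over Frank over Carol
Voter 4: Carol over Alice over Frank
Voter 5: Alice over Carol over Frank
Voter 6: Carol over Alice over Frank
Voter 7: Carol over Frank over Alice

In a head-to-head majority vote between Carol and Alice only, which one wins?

Ballots ranking Carol above Alice: 4.
Ballots ranking Alice above Carol: 3.
Carol wins the head-to-head, 4–3.

Carol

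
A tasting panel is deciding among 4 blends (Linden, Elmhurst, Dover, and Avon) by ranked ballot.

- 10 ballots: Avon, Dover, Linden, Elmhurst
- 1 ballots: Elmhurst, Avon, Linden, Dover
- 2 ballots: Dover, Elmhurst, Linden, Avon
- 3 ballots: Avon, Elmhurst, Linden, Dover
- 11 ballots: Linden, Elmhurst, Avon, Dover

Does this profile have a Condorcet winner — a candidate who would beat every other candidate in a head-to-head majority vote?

Head-to-head results (27 voters total):
Linden vs Elmhurst: Linden wins 21–6.
Linden vs Dover: Linden wins 15–12.
Linden vs Avon: Avon wins 14–13.
Elmhurst vs Dover: Elmhurst wins 15–12.
Elmhurst vs Avon: Elmhurst wins 14–13.
Dover vs Avon: Avon wins 25–2.
No candidate beats all others: Linden beats Elmhurst beats Avon beats Linden, a majority cycle.

No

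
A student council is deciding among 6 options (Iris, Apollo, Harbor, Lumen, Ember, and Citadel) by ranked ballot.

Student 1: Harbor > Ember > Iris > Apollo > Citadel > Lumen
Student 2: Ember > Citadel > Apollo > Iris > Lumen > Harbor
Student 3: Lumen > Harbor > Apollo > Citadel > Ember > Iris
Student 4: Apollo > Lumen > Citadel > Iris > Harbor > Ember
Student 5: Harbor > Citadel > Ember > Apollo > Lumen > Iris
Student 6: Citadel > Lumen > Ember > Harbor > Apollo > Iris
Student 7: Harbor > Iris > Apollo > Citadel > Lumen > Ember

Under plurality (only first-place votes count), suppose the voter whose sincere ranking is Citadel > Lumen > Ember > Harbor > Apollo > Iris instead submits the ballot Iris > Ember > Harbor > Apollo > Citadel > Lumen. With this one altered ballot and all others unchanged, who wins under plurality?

First-place totals with the altered ballot: Iris 1, Apollo 1, Harbor 3, Lumen 1, Ember 1, Citadel 0.
The winner is unchanged: still Harbor.

Harbor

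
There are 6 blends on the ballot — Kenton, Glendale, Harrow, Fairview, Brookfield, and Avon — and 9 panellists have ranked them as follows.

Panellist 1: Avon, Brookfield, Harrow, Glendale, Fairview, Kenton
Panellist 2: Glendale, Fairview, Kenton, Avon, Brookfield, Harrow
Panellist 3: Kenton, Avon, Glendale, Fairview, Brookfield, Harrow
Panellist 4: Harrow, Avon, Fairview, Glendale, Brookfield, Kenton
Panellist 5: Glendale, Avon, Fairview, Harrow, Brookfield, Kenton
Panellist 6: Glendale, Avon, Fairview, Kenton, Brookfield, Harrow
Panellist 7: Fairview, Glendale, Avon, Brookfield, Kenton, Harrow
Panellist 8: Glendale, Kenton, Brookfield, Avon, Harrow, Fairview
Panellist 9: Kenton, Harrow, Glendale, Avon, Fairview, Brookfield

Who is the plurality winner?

Glendale

First-place vote totals:
  Kenton: 2
  Glendale: 4
  Harrow: 1
  Fairview: 1
  Brookfield: 0
  Avon: 1
Glendale has the most first-place votes.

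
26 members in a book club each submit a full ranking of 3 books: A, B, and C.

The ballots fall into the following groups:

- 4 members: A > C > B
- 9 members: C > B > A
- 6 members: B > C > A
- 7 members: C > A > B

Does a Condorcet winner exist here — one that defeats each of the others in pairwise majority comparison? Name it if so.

Head-to-head results (26 voters total):
A vs B: B wins 15–11.
A vs C: C wins 22–4.
B vs C: C wins 20–6.
C beats each rival — A (22–4), B (20–6) — so C is the Condorcet winner.

C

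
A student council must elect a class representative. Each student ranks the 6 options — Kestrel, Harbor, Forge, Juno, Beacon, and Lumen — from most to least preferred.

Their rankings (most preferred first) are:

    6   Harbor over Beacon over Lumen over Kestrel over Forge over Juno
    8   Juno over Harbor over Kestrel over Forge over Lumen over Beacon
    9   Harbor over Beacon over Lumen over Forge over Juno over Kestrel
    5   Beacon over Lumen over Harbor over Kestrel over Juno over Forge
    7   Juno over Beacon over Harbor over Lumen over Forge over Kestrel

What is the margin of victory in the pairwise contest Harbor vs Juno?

5

Ballots ranking Harbor above Juno: 6+9+5 = 20.
Ballots ranking Juno above Harbor: 8+7 = 15.
Harbor wins 20–15, a margin of 5.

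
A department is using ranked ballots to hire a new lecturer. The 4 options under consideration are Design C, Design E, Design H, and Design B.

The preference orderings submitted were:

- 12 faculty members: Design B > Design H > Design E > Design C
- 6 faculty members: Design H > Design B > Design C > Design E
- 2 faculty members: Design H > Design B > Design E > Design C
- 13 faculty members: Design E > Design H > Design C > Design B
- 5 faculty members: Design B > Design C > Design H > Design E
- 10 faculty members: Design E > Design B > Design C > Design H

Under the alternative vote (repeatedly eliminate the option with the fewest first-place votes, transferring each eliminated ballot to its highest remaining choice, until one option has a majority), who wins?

Round 1: Design E 23, Design B 17, Design H 8, Design C 0. Design C has the fewest and is eliminated.
Round 2: Design E 23, Design B 17, Design H 8. Design H has the fewest and is eliminated.
Round 3: Design B 25, Design E 23. Design B has a majority.

Design B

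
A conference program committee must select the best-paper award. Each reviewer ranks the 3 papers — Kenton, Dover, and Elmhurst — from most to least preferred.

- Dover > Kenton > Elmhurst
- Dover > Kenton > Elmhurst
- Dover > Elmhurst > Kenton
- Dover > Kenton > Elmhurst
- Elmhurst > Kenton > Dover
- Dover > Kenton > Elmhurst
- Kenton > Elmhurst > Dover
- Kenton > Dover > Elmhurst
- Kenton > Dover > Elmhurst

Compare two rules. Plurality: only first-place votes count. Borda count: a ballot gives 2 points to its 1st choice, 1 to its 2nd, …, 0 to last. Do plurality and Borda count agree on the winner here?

Yes

Plurality first-place counts: Kenton 3, Dover 5, Elmhurst 1 → Dover.
Borda totals: Kenton 11, Dover 12, Elmhurst 4 → Dover.
The two rules agree on Dover.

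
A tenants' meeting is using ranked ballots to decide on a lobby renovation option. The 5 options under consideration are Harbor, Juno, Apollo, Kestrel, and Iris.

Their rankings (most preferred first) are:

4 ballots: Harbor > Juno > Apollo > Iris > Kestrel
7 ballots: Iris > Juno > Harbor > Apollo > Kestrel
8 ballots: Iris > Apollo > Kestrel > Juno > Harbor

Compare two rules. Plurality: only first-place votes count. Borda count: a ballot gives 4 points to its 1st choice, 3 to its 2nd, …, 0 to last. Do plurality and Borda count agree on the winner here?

Yes

Plurality first-place counts: Harbor 4, Juno 0, Apollo 0, Kestrel 0, Iris 15 → Iris.
Borda totals: Harbor 30, Juno 41, Apollo 39, Kestrel 16, Iris 64 → Iris.
The two rules agree on Iris.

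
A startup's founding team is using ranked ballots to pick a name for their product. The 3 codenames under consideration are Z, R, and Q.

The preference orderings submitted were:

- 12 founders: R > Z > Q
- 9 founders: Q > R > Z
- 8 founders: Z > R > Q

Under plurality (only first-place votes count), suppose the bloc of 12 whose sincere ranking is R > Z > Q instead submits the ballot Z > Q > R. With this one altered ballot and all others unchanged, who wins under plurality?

First-place totals with the altered ballot: Z 20, R 0, Q 9.
The switch changes the winner from R to Z.

Z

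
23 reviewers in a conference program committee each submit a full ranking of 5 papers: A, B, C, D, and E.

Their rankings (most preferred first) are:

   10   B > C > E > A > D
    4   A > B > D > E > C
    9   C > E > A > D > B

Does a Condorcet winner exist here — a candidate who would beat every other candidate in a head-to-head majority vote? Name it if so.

Head-to-head results (23 voters total):
A vs B: A wins 13–10.
A vs C: C wins 19–4.
A vs D: A wins 23–0.
A vs E: E wins 19–4.
B vs C: B wins 14–9.
B vs D: B wins 14–9.
B vs E: B wins 14–9.
C vs D: C wins 19–4.
C vs E: C wins 19–4.
D vs E: E wins 19–4.
No candidate beats all others: A beats B beats C beats A, a majority cycle.

None — there is no Condorcet winner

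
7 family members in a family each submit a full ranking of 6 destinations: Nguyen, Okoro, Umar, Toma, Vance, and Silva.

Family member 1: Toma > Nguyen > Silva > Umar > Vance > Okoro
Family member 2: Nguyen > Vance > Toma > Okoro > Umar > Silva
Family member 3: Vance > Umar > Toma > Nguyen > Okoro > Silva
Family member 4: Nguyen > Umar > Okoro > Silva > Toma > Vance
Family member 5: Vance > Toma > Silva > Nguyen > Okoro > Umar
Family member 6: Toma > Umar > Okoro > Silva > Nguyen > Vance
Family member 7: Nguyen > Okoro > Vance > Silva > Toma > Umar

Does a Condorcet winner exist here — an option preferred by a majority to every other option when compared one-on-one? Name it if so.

No Condorcet winner

Head-to-head results (7 voters total):
Nguyen vs Okoro: Nguyen wins 6–1.
Nguyen vs Umar: Nguyen wins 5–2.
Nguyen vs Toma: Toma wins 4–3.
Nguyen vs Vance: Nguyen wins 5–2.
Nguyen vs Silva: Nguyen wins 5–2.
Okoro vs Umar: Umar wins 4–3.
Okoro vs Toma: Toma wins 5–2.
Okoro vs Vance: Vance wins 4–3.
Okoro vs Silva: Okoro wins 5–2.
Umar vs Toma: Toma wins 5–2.
Umar vs Vance: Vance wins 4–3.
Umar vs Silva: Umar wins 4–3.
Toma vs Vance: Vance wins 4–3.
Toma vs Silva: Toma wins 5–2.
Vance vs Silva: Vance wins 4–3.
No candidate beats all others: Nguyen beats Vance beats Toma beats Nguyen, a majority cycle.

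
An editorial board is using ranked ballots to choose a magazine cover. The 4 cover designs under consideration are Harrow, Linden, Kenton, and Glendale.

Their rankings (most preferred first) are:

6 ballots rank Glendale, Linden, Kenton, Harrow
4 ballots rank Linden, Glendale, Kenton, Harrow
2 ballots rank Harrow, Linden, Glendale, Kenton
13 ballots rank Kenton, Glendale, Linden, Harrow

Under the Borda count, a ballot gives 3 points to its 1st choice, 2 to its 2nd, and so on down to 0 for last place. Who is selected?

Borda scores:
  Harrow: 6·0 + 4·0 + 2·3 + 13·0 = 6
  Linden: 6·2 + 4·3 + 2·2 + 13·1 = 41
  Kenton: 6·1 + 4·1 + 2·0 + 13·3 = 49
  Glendale: 6·3 + 4·2 + 2·1 + 13·2 = 54
Glendale has the highest total.

Glendale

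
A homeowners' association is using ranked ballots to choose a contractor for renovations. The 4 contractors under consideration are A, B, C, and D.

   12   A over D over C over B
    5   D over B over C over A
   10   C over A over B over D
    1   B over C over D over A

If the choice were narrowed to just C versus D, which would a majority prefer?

D

Ballots ranking C above D: 10+1 = 11.
Ballots ranking D above C: 12+5 = 17.
D wins the head-to-head, 17–11.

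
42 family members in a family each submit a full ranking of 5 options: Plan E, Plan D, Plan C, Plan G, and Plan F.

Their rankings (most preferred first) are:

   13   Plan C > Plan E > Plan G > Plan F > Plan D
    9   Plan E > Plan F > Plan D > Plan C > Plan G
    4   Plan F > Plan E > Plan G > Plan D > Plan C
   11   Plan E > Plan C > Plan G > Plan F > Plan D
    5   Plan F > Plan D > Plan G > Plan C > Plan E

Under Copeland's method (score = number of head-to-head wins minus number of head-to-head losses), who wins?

Pairwise results:
  Plan E vs Plan D: Plan E wins 37–5.
  Plan E vs Plan C: Plan E wins 24–18.
  Plan E vs Plan G: Plan E wins 37–5.
  Plan E vs Plan F: Plan E wins 33–9.
  Plan D vs Plan C: Plan C wins 24–18.
  Plan D vs Plan G: Plan G wins 28–14.
  Plan D vs Plan F: Plan F wins 42–0.
  Plan C vs Plan G: Plan C wins 33–9.
  Plan C vs Plan F: Plan C wins 24–18.
  Plan G vs Plan F: Plan G wins 24–18.
Copeland scores (wins − losses):
  Plan E: 4 − 0 = 4
  Plan D: 0 − 4 = -4
  Plan C: 3 − 1 = 2
  Plan G: 2 − 2 = 0
  Plan F: 1 − 3 = -2
Plan E has the best Copeland score.

Plan E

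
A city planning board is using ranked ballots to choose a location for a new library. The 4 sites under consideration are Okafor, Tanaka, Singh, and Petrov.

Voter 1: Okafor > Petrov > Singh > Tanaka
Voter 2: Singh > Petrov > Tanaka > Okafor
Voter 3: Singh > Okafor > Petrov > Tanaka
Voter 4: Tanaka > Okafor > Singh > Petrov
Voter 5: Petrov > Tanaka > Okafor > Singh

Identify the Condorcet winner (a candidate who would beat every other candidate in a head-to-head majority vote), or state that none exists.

Head-to-head results (5 voters total):
Okafor vs Tanaka: Tanaka wins 3–2.
Okafor vs Singh: Okafor wins 3–2.
Okafor vs Petrov: Okafor wins 3–2.
Tanaka vs Singh: Singh wins 3–2.
Tanaka vs Petrov: Petrov wins 4–1.
Singh vs Petrov: Singh wins 3–2.
No candidate beats all others: Okafor beats Singh beats Tanaka beats Okafor, a majority cycle.

There is no Condorcet winner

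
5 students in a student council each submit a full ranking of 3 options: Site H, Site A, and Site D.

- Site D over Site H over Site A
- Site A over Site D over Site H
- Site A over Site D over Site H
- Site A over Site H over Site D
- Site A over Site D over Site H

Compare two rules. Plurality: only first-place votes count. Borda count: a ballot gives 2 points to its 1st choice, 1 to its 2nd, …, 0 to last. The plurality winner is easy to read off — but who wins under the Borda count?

Site A

Plurality first-place counts: Site H 0, Site A 4, Site D 1 → Site A.
Borda totals: Site H 2, Site A 8, Site D 5 → Site A.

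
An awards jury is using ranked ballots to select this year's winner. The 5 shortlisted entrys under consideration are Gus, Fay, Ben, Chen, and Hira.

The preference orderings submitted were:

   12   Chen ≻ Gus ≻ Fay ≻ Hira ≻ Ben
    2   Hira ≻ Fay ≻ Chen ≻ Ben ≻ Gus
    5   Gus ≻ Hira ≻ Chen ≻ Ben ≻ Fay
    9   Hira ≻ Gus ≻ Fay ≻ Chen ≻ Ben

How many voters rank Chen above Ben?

28

Ballots ranking Chen above Ben: 12+2+5+9 = 28.
Ballots ranking Ben above Chen: 0.
So 28 of 28 voters prefer Chen to Ben.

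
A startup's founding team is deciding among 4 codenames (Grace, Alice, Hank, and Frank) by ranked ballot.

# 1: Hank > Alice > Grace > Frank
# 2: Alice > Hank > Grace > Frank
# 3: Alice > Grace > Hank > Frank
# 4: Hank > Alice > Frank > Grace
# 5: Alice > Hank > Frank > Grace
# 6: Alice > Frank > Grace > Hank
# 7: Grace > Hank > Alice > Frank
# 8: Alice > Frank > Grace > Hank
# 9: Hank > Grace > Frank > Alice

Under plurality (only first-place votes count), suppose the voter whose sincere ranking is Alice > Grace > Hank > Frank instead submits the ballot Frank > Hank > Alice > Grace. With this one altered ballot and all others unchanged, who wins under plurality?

Alice

First-place totals with the altered ballot: Grace 1, Alice 4, Hank 3, Frank 1.
The winner is unchanged: still Alice.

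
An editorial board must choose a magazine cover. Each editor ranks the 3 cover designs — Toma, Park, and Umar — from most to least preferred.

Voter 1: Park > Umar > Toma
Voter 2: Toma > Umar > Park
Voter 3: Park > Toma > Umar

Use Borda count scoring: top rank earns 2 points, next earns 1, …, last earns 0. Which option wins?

Borda scores:
  Toma: 0 + 2 + 1 = 3
  Park: 2 + 0 + 2 = 4
  Umar: 1 + 1 + 0 = 2
Park has the highest total.

Park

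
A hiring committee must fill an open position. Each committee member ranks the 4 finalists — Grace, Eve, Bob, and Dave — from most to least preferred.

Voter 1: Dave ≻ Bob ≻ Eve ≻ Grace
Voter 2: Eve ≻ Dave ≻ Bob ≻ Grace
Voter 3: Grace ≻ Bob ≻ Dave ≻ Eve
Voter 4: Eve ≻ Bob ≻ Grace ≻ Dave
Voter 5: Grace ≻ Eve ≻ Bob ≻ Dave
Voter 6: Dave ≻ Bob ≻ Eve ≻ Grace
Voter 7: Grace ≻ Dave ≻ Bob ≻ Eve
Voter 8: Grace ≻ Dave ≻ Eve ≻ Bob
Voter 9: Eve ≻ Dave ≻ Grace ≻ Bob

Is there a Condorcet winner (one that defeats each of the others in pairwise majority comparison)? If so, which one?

Head-to-head results (9 voters total):
Grace vs Eve: Eve wins 5–4.
Grace vs Bob: Grace wins 5–4.
Grace vs Dave: Grace wins 5–4.
Eve vs Bob: Eve wins 5–4.
Eve vs Dave: Dave wins 5–4.
Bob vs Dave: Dave wins 6–3.
No candidate beats all others: Grace beats Dave beats Eve beats Grace, a majority cycle.

There is no Condorcet winner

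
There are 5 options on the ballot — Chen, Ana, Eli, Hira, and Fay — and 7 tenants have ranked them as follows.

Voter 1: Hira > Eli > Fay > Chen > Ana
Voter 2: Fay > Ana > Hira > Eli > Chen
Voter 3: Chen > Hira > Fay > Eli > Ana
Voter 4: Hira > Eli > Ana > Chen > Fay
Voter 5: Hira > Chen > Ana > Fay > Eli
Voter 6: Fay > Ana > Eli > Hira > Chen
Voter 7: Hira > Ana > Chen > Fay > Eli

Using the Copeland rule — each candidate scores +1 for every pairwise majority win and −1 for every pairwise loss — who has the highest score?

Hira

Pairwise results:
  Chen vs Ana: Ana wins 4–3.
  Chen vs Eli: Eli wins 4–3.
  Chen vs Hira: Hira wins 6–1.
  Chen vs Fay: Chen wins 4–3.
  Ana vs Eli: Ana wins 4–3.
  Ana vs Hira: Hira wins 5–2.
  Ana vs Fay: Fay wins 4–3.
  Eli vs Hira: Hira wins 6–1.
  Eli vs Fay: Fay wins 5–2.
  Hira vs Fay: Hira wins 5–2.
Copeland scores (wins − losses):
  Chen: 1 − 3 = -2
  Ana: 2 − 2 = 0
  Eli: 1 − 3 = -2
  Hira: 4 − 0 = 4
  Fay: 2 − 2 = 0
Hira has the best Copeland score.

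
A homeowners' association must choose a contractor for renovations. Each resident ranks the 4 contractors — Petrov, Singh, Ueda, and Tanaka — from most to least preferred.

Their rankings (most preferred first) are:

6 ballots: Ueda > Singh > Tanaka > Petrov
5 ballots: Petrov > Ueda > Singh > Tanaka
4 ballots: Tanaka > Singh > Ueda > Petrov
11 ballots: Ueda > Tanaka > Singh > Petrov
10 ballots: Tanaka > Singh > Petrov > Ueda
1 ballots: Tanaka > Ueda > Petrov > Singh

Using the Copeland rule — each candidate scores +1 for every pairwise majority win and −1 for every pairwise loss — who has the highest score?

Ueda

Pairwise results:
  Petrov vs Singh: Singh wins 31–6.
  Petrov vs Ueda: Ueda wins 22–15.
  Petrov vs Tanaka: Tanaka wins 32–5.
  Singh vs Ueda: Ueda wins 23–14.
  Singh vs Tanaka: Tanaka wins 26–11.
  Ueda vs Tanaka: Ueda wins 22–15.
Copeland scores (wins − losses):
  Petrov: 0 − 3 = -3
  Singh: 1 − 2 = -1
  Ueda: 3 − 0 = 3
  Tanaka: 2 − 1 = 1
Ueda has the best Copeland score.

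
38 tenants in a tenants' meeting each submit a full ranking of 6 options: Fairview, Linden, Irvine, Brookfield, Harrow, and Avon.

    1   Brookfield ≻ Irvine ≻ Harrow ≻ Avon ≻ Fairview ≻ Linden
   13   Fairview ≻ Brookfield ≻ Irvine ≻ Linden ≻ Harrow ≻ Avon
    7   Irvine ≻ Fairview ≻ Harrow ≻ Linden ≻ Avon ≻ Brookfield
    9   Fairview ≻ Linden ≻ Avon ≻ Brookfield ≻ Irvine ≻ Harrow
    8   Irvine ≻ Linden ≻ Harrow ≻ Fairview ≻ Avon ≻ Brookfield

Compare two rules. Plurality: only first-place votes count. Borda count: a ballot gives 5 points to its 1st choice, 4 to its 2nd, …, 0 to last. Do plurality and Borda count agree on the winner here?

Plurality first-place counts: Fairview 22, Linden 0, Irvine 15, Brookfield 1, Harrow 0, Avon 0 → Fairview.
Borda totals: Fairview 155, Linden 108, Irvine 127, Brookfield 75, Harrow 61, Avon 44 → Fairview.
The two rules agree on Fairview.

Yes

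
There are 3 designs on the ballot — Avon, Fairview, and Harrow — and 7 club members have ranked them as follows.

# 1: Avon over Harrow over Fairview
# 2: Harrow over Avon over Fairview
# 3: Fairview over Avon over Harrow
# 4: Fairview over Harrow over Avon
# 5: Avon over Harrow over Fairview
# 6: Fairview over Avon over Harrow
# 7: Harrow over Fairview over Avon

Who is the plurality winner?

First-place vote totals:
  Avon: 2
  Fairview: 3
  Harrow: 2
Fairview has the most first-place votes.

Fairview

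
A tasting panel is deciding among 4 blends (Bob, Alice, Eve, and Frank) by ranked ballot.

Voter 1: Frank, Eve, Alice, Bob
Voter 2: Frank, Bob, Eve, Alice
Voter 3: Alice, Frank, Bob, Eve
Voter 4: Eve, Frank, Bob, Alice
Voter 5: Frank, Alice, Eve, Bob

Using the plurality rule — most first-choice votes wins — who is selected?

First-place vote totals:
  Bob: 0
  Alice: 1
  Eve: 1
  Frank: 3
Frank has the most first-place votes.

Frank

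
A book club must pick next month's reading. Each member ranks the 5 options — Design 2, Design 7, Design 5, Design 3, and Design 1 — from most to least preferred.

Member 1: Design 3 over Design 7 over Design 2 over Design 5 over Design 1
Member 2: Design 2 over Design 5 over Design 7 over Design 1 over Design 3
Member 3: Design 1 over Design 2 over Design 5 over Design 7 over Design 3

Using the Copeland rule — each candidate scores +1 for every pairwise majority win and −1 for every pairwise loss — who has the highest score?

Pairwise results:
  Design 2 vs Design 7: Design 2 wins 2–1.
  Design 2 vs Design 5: Design 2 wins 3–0.
  Design 2 vs Design 3: Design 2 wins 2–1.
  Design 2 vs Design 1: Design 2 wins 2–1.
  Design 7 vs Design 5: Design 5 wins 2–1.
  Design 7 vs Design 3: Design 7 wins 2–1.
  Design 7 vs Design 1: Design 7 wins 2–1.
  Design 5 vs Design 3: Design 5 wins 2–1.
  Design 5 vs Design 1: Design 5 wins 2–1.
  Design 3 vs Design 1: Design 1 wins 2–1.
Copeland scores (wins − losses):
  Design 2: 4 − 0 = 4
  Design 7: 2 − 2 = 0
  Design 5: 3 − 1 = 2
  Design 3: 0 − 4 = -4
  Design 1: 1 − 3 = -2
Design 2 has the best Copeland score.

Design 2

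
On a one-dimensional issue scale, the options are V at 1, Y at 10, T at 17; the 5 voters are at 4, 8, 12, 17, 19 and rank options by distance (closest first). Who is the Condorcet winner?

With single-peaked preferences on a line, the Condorcet winner is the candidate closest to the median voter.
The median voter (position 12) is closest to Y at 10.
Check: Y vs T — voters closer to Y: 3 of 5.

Y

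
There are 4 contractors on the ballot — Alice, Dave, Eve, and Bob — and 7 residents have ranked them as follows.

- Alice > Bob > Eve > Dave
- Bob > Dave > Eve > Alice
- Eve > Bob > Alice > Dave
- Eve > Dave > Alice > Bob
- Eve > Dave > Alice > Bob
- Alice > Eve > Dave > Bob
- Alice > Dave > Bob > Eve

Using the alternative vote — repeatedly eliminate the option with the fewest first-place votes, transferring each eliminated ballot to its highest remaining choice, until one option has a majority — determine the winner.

Round 1: Alice 3, Eve 3, Bob 1, Dave 0. Dave has the fewest and is eliminated.
Round 2: Alice 3, Eve 3, Bob 1. Bob has the fewest and is eliminated.
Round 3: Eve 4, Alice 3. Eve has a majority.

Eve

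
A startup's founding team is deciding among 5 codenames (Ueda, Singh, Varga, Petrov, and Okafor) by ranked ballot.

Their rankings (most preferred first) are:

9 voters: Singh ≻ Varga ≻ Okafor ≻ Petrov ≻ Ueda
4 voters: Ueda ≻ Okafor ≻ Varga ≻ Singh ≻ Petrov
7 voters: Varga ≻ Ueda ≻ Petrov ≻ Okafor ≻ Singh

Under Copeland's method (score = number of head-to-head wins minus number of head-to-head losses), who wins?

Varga

Pairwise results:
  Ueda vs Singh: Ueda wins 11–9.
  Ueda vs Varga: Varga wins 16–4.
  Ueda vs Petrov: Ueda wins 11–9.
  Ueda vs Okafor: Ueda wins 11–9.
  Singh vs Varga: Varga wins 11–9.
  Singh vs Petrov: Singh wins 13–7.
  Singh vs Okafor: Okafor wins 11–9.
  Varga vs Petrov: Varga wins 20–0.
  Varga vs Okafor: Varga wins 16–4.
  Petrov vs Okafor: Okafor wins 13–7.
Copeland scores (wins − losses):
  Ueda: 3 − 1 = 2
  Singh: 1 − 3 = -2
  Varga: 4 − 0 = 4
  Petrov: 0 − 4 = -4
  Okafor: 2 − 2 = 0
Varga has the best Copeland score.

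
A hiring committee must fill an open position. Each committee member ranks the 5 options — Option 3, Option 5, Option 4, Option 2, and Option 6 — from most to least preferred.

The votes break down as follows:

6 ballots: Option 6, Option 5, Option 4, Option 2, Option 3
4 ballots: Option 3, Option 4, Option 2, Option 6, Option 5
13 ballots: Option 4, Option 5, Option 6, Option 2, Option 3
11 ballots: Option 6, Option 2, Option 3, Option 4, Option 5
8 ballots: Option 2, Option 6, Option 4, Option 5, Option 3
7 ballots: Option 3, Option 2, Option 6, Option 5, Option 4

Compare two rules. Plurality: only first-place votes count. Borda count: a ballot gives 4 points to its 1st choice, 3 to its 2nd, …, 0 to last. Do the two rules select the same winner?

Plurality first-place counts: Option 3 11, Option 5 0, Option 4 13, Option 2 8, Option 6 17 → Option 6.
Borda totals: Option 3 66, Option 5 72, Option 4 103, Option 2 113, Option 6 136 → Option 6.
The two rules agree on Option 6.

Yes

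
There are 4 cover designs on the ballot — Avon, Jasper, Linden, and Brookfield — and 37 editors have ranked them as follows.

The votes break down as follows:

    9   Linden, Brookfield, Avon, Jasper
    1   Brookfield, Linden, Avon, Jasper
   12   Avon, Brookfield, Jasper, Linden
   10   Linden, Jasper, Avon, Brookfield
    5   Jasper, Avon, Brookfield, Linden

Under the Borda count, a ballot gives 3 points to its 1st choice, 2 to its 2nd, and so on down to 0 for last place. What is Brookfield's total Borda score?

Borda scores:
  Avon: 9·1 + 1 + 12·3 + 10·1 + 5·2 = 66
  Jasper: 9·0 + 0 + 12·1 + 10·2 + 5·3 = 47
  Linden: 9·3 + 2 + 12·0 + 10·3 + 5·0 = 59
  Brookfield: 9·2 + 3 + 12·2 + 10·0 + 5·1 = 50

50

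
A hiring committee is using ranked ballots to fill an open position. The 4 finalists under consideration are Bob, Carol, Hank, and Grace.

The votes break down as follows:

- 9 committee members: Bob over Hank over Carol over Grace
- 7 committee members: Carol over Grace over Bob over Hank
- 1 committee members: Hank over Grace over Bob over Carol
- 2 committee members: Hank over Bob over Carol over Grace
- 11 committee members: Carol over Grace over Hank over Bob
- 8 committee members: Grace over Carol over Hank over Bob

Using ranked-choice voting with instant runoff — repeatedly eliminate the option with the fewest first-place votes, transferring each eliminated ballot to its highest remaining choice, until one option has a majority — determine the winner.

Carol

Round 1: Carol 18, Bob 9, Grace 8, Hank 3. Hank has the fewest and is eliminated.
Round 2: Carol 18, Bob 11, Grace 9. Grace has the fewest and is eliminated.
Round 3: Carol 26, Bob 12. Carol has a majority.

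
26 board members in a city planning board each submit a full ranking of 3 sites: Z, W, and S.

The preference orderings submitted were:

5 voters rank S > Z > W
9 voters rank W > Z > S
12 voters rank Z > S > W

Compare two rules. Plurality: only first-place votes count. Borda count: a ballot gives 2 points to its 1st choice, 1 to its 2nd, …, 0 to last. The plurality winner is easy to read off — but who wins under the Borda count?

Plurality first-place counts: Z 12, W 9, S 5 → Z.
Borda totals: Z 38, W 18, S 22 → Z.

Z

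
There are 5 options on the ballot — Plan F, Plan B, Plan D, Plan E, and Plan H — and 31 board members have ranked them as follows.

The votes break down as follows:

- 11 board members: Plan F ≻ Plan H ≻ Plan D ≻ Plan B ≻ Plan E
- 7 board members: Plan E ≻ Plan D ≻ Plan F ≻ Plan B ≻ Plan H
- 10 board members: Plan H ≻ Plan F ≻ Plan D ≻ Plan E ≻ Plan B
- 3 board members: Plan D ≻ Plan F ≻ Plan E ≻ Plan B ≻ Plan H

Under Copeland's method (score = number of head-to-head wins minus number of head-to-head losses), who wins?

Pairwise results:
  Plan F vs Plan B: Plan F wins 31–0.
  Plan F vs Plan D: Plan F wins 21–10.
  Plan F vs Plan E: Plan F wins 24–7.
  Plan F vs Plan H: Plan F wins 21–10.
  Plan B vs Plan D: Plan D wins 31–0.
  Plan B vs Plan E: Plan E wins 20–11.
  Plan B vs Plan H: Plan H wins 21–10.
  Plan D vs Plan E: Plan D wins 24–7.
  Plan D vs Plan H: Plan H wins 21–10.
  Plan E vs Plan H: Plan H wins 21–10.
Copeland scores (wins − losses):
  Plan F: 4 − 0 = 4
  Plan B: 0 − 4 = -4
  Plan D: 2 − 2 = 0
  Plan E: 1 − 3 = -2
  Plan H: 3 − 1 = 2
Plan F has the best Copeland score.

Plan F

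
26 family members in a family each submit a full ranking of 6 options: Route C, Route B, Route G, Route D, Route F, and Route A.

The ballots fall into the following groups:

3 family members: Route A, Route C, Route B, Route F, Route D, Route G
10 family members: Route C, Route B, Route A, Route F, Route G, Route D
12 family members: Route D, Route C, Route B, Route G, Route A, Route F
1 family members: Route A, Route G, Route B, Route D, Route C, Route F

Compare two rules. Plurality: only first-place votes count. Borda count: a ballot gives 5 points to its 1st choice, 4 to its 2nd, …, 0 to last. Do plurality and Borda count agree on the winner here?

No

Plurality first-place counts: Route C 10, Route B 0, Route G 0, Route D 12, Route F 0, Route A 4 → Route D.
Borda totals: Route C 111, Route B 88, Route G 38, Route D 65, Route F 26, Route A 62 → Route C.
The two rules disagree: plurality picks Route D, Borda picks Route C.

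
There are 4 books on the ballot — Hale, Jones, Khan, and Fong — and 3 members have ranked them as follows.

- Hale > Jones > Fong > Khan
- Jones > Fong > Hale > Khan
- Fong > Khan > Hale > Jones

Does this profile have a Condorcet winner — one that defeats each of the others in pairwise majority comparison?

No

Head-to-head results (3 voters total):
Hale vs Jones: Hale wins 2–1.
Hale vs Khan: Hale wins 2–1.
Hale vs Fong: Fong wins 2–1.
Jones vs Khan: Jones wins 2–1.
Jones vs Fong: Jones wins 2–1.
Khan vs Fong: Fong wins 3–0.
No candidate beats all others: Hale beats Jones beats Fong beats Hale, a majority cycle.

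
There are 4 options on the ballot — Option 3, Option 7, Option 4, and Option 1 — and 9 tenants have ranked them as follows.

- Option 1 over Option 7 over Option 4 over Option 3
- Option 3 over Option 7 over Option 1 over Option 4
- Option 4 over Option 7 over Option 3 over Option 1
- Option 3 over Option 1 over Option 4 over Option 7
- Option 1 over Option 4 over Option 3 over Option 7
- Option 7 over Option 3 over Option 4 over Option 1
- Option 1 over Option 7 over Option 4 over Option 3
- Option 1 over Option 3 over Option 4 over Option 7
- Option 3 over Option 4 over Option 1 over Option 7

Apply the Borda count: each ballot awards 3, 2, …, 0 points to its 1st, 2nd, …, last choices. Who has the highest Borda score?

Borda scores:
  Option 3: 0 + 3 + 1 + 3 + 1 + 2 + 0 + 2 + 3 = 15
  Option 7: 2 + 2 + 2 + 0 + 0 + 3 + 2 + 0 + 0 = 11
  Option 4: 1 + 0 + 3 + 1 + 2 + 1 + 1 + 1 + 2 = 12
  Option 1: 3 + 1 + 0 + 2 + 3 + 0 + 3 + 3 + 1 = 16
Option 1 has the highest total.

Option 1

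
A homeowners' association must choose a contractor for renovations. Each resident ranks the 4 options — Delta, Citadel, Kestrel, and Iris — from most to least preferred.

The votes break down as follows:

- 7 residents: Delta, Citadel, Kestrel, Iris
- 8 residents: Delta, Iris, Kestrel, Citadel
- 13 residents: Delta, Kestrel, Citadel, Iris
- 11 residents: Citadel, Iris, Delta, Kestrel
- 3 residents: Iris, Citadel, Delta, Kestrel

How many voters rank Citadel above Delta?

14

Ballots ranking Citadel above Delta: 11+3 = 14.
Ballots ranking Delta above Citadel: 7+8+13 = 28.
So 14 of 42 voters prefer Citadel to Delta.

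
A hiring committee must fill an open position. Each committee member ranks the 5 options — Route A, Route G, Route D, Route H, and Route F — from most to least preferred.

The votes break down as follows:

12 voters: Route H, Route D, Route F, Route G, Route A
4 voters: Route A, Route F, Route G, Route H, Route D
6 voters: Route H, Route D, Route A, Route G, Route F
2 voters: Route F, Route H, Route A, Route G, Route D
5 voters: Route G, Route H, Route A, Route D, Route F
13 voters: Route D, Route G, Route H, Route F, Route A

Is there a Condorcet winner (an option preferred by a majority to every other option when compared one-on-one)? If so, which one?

There is no Condorcet winner

Head-to-head results (42 voters total):
Route A vs Route G: Route G wins 30–12.
Route A vs Route D: Route D wins 31–11.
Route A vs Route H: Route H wins 38–4.
Route A vs Route F: Route F wins 27–15.
Route G vs Route D: Route D wins 31–11.
Route G vs Route H: Route G wins 22–20.
Route G vs Route F: Route G wins 24–18.
Route D vs Route H: Route H wins 29–13.
Route D vs Route F: Route D wins 36–6.
Route H vs Route F: Route H wins 36–6.
No candidate beats all others: Route G beats Route H beats Route D beats Route G, a majority cycle.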